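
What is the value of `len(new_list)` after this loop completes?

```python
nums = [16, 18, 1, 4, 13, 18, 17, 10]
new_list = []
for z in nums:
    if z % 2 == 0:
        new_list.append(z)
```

Count even numbers in [16, 18, 1, 4, 13, 18, 17, 10]
`new_list` takes the values: [] → [16] → [16, 18] → [16, 18, 4] → [16, 18, 4, 18] → [16, 18, 4, 18, 10]
So `len(new_list)` = 5

Answer: 5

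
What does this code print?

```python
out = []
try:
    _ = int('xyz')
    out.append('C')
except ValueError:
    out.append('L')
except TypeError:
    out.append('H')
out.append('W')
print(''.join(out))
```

Execution trace: 'L' (except ValueError) → 'W' (after the try/except). Output: LW

Answer: LW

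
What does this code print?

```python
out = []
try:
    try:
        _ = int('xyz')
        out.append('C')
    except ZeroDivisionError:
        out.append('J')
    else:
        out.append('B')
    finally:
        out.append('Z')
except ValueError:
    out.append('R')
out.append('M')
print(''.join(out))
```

Execution trace: 'Z' (inner finally) → 'R' (outer except ValueError) → 'M' (after the try/except). Output: ZRM

Answer: ZRM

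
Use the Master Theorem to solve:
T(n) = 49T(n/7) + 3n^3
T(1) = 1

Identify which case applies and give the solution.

a=49, b=7, f(n)=3n^3. log_7(49) = 2. Since c=3 > 2 and the regularity condition holds (49(n/7)^3 = (49/7^3)n^3 with 49/7^3 < 1), Case 3 applies: T(n) = Θ(f(n)) = O(n^3).

Answer: O(n^3) - Case 3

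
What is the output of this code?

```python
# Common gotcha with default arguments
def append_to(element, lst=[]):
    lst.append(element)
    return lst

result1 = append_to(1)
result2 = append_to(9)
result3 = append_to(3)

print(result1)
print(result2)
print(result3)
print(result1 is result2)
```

Key concept: mutable default argument gotcha.
Step by step:
`result1 = append_to(1)` → result1 = [1]
`result2 = append_to(9)` → result1 = [1, 9] (same object as result2); result2 = [1, 9] (same object as result1)
`result3 = append_to(3)` → result1 = [1, 9, 3] (same object as result2, result3); result2 = [1, 9, 3] (same object as result1, result3); result3 = [1, 9, 3] (same object as result1, result2)
`print(result1)` → prints [1, 9, 3]
`print(result2)` → prints [1, 9, 3]
`print(result3)` → prints [1, 9, 3]
`print(result1 is result2)` → prints True

Answer:
[1, 9, 3]
[1, 9, 3]
[1, 9, 3]
True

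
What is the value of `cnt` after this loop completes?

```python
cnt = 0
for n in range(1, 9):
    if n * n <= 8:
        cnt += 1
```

Count numbers where n² ≤ 8
`cnt` takes the values: 0 → 1 → 2

Answer: 2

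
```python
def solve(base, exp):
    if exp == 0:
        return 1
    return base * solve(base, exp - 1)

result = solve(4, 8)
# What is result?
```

solve(4, 8) = 4 * 4 * 4 * 4 * 4 * 4 * 4 * 4 = 65536

Answer: 65536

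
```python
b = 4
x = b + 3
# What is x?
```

Trace:
`b = 4` → b = 4
`x = b + 3` → x = 7
So x = 7

Answer: 7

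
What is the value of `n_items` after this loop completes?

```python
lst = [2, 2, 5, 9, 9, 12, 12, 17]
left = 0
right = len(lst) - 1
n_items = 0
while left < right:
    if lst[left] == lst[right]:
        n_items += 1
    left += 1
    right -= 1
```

Count matching pairs from ends
`n_items` takes the values: 0 → 1

Answer: 1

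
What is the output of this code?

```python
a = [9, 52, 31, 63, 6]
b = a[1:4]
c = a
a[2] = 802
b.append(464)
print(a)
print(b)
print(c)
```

Key concept: slice vs alias.
Step by step:
`a = [9, 52, 31, 63, 6]` → a = [9, 52, 31, 63, 6]
`b = a[1:4]` → b = [52, 31, 63]
`c = a` → c = [9, 52, 31, 63, 6] (same object as a)
`a[2] = 802` → a = [9, 52, 802, 63, 6] (same object as c); c = [9, 52, 802, 63, 6] (same object as a)
`b.append(464)` → b = [52, 31, 63, 464]
`print(a)` → prints [9, 52, 802, 63, 6]
`print(b)` → prints [52, 31, 63, 464]
`print(c)` → prints [9, 52, 802, 63, 6]

Answer:
[9, 52, 802, 63, 6]
[52, 31, 63, 464]
[9, 52, 802, 63, 6]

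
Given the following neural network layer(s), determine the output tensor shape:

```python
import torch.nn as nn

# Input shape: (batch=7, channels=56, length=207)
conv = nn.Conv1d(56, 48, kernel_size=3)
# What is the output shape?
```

Input: (7, 56, 207) -> Output: (7, 48, 205)

Answer: (7, 48, 205)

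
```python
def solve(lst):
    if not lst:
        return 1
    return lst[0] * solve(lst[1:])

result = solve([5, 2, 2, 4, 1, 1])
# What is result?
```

Product over [5, 2, 2, 4, 1, 1] = 5 * 2 * 2 * 4 * 1 * 1 = 80

Answer: 80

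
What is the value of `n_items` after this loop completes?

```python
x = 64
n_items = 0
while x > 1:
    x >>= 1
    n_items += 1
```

Count right shifts until 1
`n_items` takes the values: 0 → 1 → 2 → 3 → 4 → 5 → 6

Answer: 6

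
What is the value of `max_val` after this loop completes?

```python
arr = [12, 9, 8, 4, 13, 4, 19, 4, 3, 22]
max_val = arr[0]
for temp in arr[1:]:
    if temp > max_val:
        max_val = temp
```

Maximum of [12, 9, 8, 4, 13, 4, 19, 4, 3, 22]
`max_val` takes the values: 12 → 13 → 19 → 22

Answer: 22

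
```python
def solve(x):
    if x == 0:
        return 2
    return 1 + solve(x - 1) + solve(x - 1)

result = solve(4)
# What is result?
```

solve(x) = 1 + 2·solve(x-1), solve(0)=2. Closed form: (2+1)·2^4 - 1 = 47.

Answer: 47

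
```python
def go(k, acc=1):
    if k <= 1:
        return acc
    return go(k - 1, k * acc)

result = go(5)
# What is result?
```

Accumulator trace (n, acc): (5, 1) -> (4, 5) -> (3, 20) -> (2, 60) -> (1, 120) -> return 120

Answer: 120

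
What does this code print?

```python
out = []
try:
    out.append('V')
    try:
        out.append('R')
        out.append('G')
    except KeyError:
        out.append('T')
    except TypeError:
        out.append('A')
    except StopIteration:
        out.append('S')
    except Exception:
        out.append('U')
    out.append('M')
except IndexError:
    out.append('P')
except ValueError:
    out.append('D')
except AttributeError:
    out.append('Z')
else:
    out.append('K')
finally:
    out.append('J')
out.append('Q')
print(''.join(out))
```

Execution trace: 'V' (try body) → 'R' (inner try body) → 'G' (inner try body, no exception) → 'M' (try body, no exception) → 'K' (else) → 'J' (finally) → 'Q' (after the try/except). Output: VRGMKJQ

Answer: VRGMKJQ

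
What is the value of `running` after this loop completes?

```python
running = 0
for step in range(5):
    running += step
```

Sum of 0 to 4 = 10
`running` takes the values: 0 → 1 → 3 → 6 → 10

Answer: 10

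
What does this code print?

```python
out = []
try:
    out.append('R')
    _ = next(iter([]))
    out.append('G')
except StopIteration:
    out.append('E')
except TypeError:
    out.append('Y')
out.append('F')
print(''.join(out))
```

Execution trace: 'R' (try body) → 'E' (except StopIteration) → 'F' (after the try/except). Output: REF

Answer: REF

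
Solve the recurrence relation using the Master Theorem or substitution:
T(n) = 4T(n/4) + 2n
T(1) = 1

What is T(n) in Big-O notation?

By Master Theorem: a=4, b=4, f(n)=2n. Since log_4(4) = 1 and f(n) = Θ(n^1), Case 2 applies. T(n) = O(n log n).

Answer: O(n log n)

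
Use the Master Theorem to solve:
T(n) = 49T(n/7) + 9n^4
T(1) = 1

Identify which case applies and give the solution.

a=49, b=7, f(n)=9n^4. log_7(49) = 2. Since c=4 > 2 and the regularity condition holds (49(n/7)^4 = (49/7^4)n^4 with 49/7^4 < 1), Case 3 applies: T(n) = Θ(f(n)) = O(n^4).

Answer: O(n^4) - Case 3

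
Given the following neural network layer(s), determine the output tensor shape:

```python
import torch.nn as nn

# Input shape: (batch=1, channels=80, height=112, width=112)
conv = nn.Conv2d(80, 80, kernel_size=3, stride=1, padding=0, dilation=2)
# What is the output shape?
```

Input: (1, 80, 112, 112) -> Output: (1, 80, 108, 108)

Answer: (1, 80, 108, 108)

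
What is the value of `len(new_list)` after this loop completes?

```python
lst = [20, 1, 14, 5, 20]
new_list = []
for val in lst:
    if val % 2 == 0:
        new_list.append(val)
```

Count even numbers in [20, 1, 14, 5, 20]
`new_list` takes the values: [] → [20] → [20, 14] → [20, 14, 20]
So `len(new_list)` = 3

Answer: 3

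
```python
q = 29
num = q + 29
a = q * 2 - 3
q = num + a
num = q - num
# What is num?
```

Trace:
`q = 29` → q = 29
`num = q + 29` → num = 58
`a = q * 2 - 3` → a = 55
`q = num + a` → q = 113
`num = q - num` → num = 55
So num = 55

Answer: 55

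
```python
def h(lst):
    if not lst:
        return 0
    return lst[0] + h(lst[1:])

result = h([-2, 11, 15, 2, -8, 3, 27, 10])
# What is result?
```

(-2) + 11 + 15 + 2 + (-8) + 3 + 27 + 10 + 0 = 58

Answer: 58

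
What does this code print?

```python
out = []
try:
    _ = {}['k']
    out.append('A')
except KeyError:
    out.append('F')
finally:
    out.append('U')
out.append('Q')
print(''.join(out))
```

Execution trace: 'F' (except KeyError) → 'U' (finally) → 'Q' (after the try/except). Output: FUQ

Answer: FUQ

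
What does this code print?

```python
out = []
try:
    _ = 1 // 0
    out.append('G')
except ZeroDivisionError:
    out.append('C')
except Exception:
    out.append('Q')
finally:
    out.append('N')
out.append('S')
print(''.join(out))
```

Execution trace: 'C' (except ZeroDivisionError) → 'N' (finally) → 'S' (after the try/except). Output: CNS

Answer: CNS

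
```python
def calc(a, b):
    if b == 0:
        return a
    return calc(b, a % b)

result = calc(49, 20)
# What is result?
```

calc(49, 20) -> calc(20, 9) -> calc(9, 2) -> calc(2, 1) -> calc(1, 0) -> 1

Answer: 1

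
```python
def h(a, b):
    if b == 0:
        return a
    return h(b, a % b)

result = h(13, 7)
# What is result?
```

h(13, 7) -> h(7, 6) -> h(6, 1) -> h(1, 0) -> 1

Answer: 1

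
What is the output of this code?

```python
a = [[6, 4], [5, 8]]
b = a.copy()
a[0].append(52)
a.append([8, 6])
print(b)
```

Key concept: shallow copy with nested lists.
Step by step:
`a = [[6, 4], [5, 8]]` → a = [[6, 4], [5, 8]]
`b = a.copy()` → b = [[6, 4], [5, 8]]
`a[0].append(52)` → a = [[6, 4, 52], [5, 8]]; b = [[6, 4, 52], [5, 8]]
`a.append([8, 6])` → a = [[6, 4, 52], [5, 8], [8, 6]]
`print(b)` → prints [[6, 4, 52], [5, 8]]

Answer: [[6, 4, 52], [5, 8]]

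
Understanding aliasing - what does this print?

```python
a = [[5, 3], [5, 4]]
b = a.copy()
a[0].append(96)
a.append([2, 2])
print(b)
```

Key concept: shallow copy with nested lists.
Step by step:
`a = [[5, 3], [5, 4]]` → a = [[5, 3], [5, 4]]
`b = a.copy()` → b = [[5, 3], [5, 4]]
`a[0].append(96)` → a = [[5, 3, 96], [5, 4]]; b = [[5, 3, 96], [5, 4]]
`a.append([2, 2])` → a = [[5, 3, 96], [5, 4], [2, 2]]
`print(b)` → prints [[5, 3, 96], [5, 4]]

Answer: [[5, 3, 96], [5, 4]]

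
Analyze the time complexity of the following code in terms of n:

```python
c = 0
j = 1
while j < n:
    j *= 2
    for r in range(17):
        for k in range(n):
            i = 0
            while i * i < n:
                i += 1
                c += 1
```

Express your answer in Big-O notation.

Each loop level contributes: log n × 1 × n × √n. Multiplying the contributions gives O(n√n log n).

Answer: O(n√n log n)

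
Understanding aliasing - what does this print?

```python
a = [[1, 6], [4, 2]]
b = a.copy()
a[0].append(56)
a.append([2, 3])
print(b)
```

Key concept: shallow copy with nested lists.
Step by step:
`a = [[1, 6], [4, 2]]` → a = [[1, 6], [4, 2]]
`b = a.copy()` → b = [[1, 6], [4, 2]]
`a[0].append(56)` → a = [[1, 6, 56], [4, 2]]; b = [[1, 6, 56], [4, 2]]
`a.append([2, 3])` → a = [[1, 6, 56], [4, 2], [2, 3]]
`print(b)` → prints [[1, 6, 56], [4, 2]]

Answer: [[1, 6, 56], [4, 2]]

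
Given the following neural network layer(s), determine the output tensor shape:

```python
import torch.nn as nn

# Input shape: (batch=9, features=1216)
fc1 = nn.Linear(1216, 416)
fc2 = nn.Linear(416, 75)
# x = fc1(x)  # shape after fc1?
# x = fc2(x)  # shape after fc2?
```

Input: (9, 1216) -> after fc1: (9, 416) -> Output: (9, 75)

Answer: (9, 75)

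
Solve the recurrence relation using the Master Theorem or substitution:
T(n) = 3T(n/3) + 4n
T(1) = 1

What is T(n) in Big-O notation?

By Master Theorem: a=3, b=3, f(n)=4n. Since log_3(3) = 1 and f(n) = Θ(n^1), Case 2 applies. T(n) = O(n log n).

Answer: O(n log n)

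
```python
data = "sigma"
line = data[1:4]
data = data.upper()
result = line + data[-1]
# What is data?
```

Trace:
`data = "sigma"` → data = 'sigma'
`line = data[1:4]` → line = 'igm'
`data = data.upper()` → data = 'SIGMA'
`result = line + data[-1]` → result = 'igmA'
So data = 'SIGMA'

Answer: 'SIGMA'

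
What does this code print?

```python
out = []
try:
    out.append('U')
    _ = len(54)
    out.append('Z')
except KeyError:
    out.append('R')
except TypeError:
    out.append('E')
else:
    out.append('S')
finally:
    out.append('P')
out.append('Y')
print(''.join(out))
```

Execution trace: 'U' (try body) → 'E' (except TypeError) → 'P' (finally) → 'Y' (after the try/except). Output: UEPY

Answer: UEPY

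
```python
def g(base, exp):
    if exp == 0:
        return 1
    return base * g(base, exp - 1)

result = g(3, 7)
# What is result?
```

g(3, 7) = 3 * 3 * 3 * 3 * 3 * 3 * 3 = 2187

Answer: 2187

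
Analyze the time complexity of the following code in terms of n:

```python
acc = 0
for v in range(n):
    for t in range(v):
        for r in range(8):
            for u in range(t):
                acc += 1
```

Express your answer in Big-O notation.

Each loop level contributes: n × n × 1 × n. Multiplying the contributions gives O(n^3).

Answer: O(n^3)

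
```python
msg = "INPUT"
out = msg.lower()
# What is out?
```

Trace:
`msg = "INPUT"` → msg = 'INPUT'
`out = msg.lower()` → out = 'input'
So out = 'input'

Answer: 'input'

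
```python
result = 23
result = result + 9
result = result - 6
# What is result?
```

Trace:
`result = 23` → result = 23
`result = result + 9` → result = 32
`result = result - 6` → result = 26
So result = 26

Answer: 26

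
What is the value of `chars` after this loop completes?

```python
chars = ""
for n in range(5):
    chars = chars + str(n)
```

Concatenate digits 0 to 4
`chars` takes the values: "" → "0" → "01" → "012" → "0123" → "01234"

Answer: "01234"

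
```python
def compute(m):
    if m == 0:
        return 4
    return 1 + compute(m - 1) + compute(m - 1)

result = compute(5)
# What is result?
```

compute(m) = 1 + 2·compute(m-1), compute(0)=4. Closed form: (4+1)·2^5 - 1 = 159.

Answer: 159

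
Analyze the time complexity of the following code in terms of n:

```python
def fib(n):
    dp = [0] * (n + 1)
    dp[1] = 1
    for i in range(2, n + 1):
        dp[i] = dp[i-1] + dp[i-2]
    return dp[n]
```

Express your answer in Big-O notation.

This is Dynamic programming Fibonacci. Time complexity: O(n).

Answer: O(n)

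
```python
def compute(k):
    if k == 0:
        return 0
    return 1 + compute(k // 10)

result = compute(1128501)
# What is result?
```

Count of digits of 1128501: 7

Answer: 7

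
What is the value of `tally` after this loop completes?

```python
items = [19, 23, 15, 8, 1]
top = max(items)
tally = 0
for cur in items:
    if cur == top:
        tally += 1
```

Count of max value 23 in [19, 23, 15, 8, 1]
`tally` takes the values: 0 → 1

Answer: 1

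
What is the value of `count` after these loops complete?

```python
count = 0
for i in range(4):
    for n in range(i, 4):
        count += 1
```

Upper triangle: 4 + 3 + ... + 1
`count` takes the values: 0 → 1 → 2 → 3 → 4 → 5 → 6 → 7 → 8 → 9 → 10

Answer: 10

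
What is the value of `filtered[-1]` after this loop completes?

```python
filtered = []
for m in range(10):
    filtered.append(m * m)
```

Last element of squares 0 to 9
`filtered` takes the values: [] → [0] → [0, 1] → [0, 1, 4] → [0, 1, 4, 9] → [0, 1, 4, 9, 16] → [0, 1, 4, 9, 16, 25] → [0, 1, 4, 9, 16, 25, 36] → [0, 1, 4, 9, 16, 25, 36, 49] → [0, 1, 4, 9, 16, 25, 36, 49, 64] → [0, 1, 4, 9, 16, 25, 36, 49, 64, 81]
So `filtered[-1]` = 81

Answer: 81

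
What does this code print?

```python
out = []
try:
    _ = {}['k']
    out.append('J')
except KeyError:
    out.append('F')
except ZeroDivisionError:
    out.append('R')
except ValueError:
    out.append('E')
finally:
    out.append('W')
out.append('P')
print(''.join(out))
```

Execution trace: 'F' (except KeyError) → 'W' (finally) → 'P' (after the try/except). Output: FWP

Answer: FWP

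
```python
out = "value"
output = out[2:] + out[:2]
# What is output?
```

Trace:
`out = "value"` → out = 'value'
`output = out[2:] + out[:2]` → output = 'lueva'
So output = 'lueva'

Answer: 'lueva'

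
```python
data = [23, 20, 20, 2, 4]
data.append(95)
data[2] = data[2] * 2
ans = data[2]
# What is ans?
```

Trace:
`data = [23, 20, 20, 2, 4]` → data = [23, 20, 20, 2, 4]
`data.append(95)` → data = [23, 20, 20, 2, 4, 95]
`data[2] = data[2] * 2` → data = [23, 20, 40, 2, 4, 95]
`ans = data[2]` → ans = 40
So ans = 40

Answer: 40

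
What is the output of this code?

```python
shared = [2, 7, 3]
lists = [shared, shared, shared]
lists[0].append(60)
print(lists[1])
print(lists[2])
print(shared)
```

Key concept: list of same reference.
Step by step:
`shared = [2, 7, 3]` → shared = [2, 7, 3]
`lists = [shared, shared, shared]` → lists = [[2, 7, 3], [2, 7, 3], [2, 7, 3]]
`lists[0].append(60)` → shared = [2, 7, 3, 60]; lists = [[2, 7, 3, 60], [2, 7, 3, 60], [2, 7, 3, 60]]
`print(lists[1])` → prints [2, 7, 3, 60]
`print(lists[2])` → prints [2, 7, 3, 60]
`print(shared)` → prints [2, 7, 3, 60]

Answer:
[2, 7, 3, 60]
[2, 7, 3, 60]
[2, 7, 3, 60]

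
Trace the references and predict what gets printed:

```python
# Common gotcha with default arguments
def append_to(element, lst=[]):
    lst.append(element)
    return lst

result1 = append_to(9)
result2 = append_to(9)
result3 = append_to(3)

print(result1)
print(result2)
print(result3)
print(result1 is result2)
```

Key concept: mutable default argument gotcha.
Step by step:
`result1 = append_to(9)` → result1 = [9]
`result2 = append_to(9)` → result1 = [9, 9] (same object as result2); result2 = [9, 9] (same object as result1)
`result3 = append_to(3)` → result1 = [9, 9, 3] (same object as result2, result3); result2 = [9, 9, 3] (same object as result1, result3); result3 = [9, 9, 3] (same object as result1, result2)
`print(result1)` → prints [9, 9, 3]
`print(result2)` → prints [9, 9, 3]
`print(result3)` → prints [9, 9, 3]
`print(result1 is result2)` → prints True

Answer:
[9, 9, 3]
[9, 9, 3]
[9, 9, 3]
True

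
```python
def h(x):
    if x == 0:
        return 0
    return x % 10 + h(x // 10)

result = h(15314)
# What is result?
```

Sum of digits of 15314: 4 + 1 + 3 + 5 + 1 = 14

Answer: 14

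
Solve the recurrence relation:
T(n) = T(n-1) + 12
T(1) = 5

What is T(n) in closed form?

Unrolling: T(n) = T(1) + 12·(n-1) = 5 + 12(n-1) = 12n - 7.

Answer: T(n) = 12n - 7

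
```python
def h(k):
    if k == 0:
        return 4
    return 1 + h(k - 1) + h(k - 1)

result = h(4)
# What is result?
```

h(k) = 1 + 2·h(k-1), h(0)=4. Closed form: (4+1)·2^4 - 1 = 79.

Answer: 79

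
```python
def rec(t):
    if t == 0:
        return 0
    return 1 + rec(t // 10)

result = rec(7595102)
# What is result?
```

Count of digits of 7595102: 7

Answer: 7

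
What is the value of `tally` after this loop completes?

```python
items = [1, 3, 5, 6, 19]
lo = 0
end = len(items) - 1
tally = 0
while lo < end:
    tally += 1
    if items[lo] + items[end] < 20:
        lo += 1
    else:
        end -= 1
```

Steps to find pair summing to 20
`tally` takes the values: 0 → 1 → 2 → 3 → 4

Answer: 4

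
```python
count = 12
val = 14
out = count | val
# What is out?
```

Trace:
`count = 12` → count = 12
`val = 14` → val = 14
`out = count | val` → out = 14
So out = 14

Answer: 14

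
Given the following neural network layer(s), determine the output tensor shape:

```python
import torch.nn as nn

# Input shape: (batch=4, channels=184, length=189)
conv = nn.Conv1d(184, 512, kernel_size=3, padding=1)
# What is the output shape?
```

Input: (4, 184, 189) -> Output: (4, 512, 189)

Answer: (4, 512, 189)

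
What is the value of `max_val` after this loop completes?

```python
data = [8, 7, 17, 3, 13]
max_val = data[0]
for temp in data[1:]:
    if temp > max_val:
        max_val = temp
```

Maximum of [8, 7, 17, 3, 13]
`max_val` takes the values: 8 → 17

Answer: 17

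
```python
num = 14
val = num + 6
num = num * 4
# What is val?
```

Trace:
`num = 14` → num = 14
`val = num + 6` → val = 20
`num = num * 4` → num = 56
So val = 20

Answer: 20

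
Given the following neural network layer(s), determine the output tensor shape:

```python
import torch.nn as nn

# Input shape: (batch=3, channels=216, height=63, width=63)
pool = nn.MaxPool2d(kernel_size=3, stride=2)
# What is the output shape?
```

Input: (3, 216, 63, 63) -> Output: (3, 216, 31, 31)

Answer: (3, 216, 31, 31)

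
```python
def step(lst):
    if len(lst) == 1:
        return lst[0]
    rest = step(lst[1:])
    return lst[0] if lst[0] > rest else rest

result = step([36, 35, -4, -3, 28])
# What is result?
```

Recursive max over [36, 35, -4, -3, 28] = 36

Answer: 36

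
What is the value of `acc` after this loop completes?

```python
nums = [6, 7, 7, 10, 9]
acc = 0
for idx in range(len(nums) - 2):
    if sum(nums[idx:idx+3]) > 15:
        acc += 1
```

Count windows with sum > 15
`acc` takes the values: 0 → 1 → 2 → 3

Answer: 3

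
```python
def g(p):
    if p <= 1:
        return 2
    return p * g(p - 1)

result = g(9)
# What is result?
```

g(9) = 9 * 8 * 7 * 6 * 5 * 4 * 3 * 2 * 2 = 725760

Answer: 725760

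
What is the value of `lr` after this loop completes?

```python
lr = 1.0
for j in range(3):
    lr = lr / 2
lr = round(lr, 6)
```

Halving LR 3 times: 1 / 2^3
`lr` takes the values: 1.0 → 0.5 → 0.25 → 0.125

Answer: 0.125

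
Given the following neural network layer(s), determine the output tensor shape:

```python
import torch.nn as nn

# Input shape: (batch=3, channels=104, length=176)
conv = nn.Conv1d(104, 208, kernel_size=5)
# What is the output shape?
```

Input: (3, 104, 176) -> Output: (3, 208, 172)

Answer: (3, 208, 172)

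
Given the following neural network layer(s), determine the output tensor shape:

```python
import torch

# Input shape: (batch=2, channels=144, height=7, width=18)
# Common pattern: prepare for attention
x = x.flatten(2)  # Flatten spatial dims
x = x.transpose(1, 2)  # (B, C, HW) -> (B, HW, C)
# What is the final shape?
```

Input: (2, 144, 7, 18) -> after flatten(2): (2, 144, 126) -> Output: (2, 126, 144)

Answer: (2, 126, 144)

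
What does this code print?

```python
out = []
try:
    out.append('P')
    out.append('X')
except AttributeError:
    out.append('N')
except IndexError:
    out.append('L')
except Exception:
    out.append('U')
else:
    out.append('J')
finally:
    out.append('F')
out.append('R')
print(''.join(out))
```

Execution trace: 'P' (try body) → 'X' (try body, no exception) → 'J' (else) → 'F' (finally) → 'R' (after the try/except). Output: PXJFR

Answer: PXJFR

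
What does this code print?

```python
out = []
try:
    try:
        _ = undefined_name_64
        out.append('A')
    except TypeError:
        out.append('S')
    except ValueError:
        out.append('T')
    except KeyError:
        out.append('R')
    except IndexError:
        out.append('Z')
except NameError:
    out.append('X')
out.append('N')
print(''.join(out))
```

Execution trace: 'X' (outer except NameError) → 'N' (after the try/except). Output: XN

Answer: XN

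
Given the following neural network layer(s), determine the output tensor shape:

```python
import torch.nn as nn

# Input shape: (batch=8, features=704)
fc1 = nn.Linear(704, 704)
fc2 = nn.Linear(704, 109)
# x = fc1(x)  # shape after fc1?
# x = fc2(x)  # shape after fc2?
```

Input: (8, 704) -> after fc1: (8, 704) -> Output: (8, 109)

Answer: (8, 109)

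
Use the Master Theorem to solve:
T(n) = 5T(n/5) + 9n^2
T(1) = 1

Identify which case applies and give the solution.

a=5, b=5, f(n)=9n^2. log_5(5) = 1. Since c=2 > 1 and the regularity condition holds (5(n/5)^2 = (5/5^2)n^2 with 5/5^2 < 1), Case 3 applies: T(n) = Θ(f(n)) = O(n^2).

Answer: O(n^2) - Case 3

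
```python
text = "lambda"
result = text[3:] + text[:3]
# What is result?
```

Trace:
`text = "lambda"` → text = 'lambda'
`result = text[3:] + text[:3]` → result = 'bdalam'
So result = 'bdalam'

Answer: 'bdalam'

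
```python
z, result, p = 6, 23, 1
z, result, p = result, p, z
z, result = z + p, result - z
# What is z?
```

Trace:
`z, result, p = 6, 23, 1` → z = 6; result = 23; p = 1
`z, result, p = result, p, z` → z = 23; result = 1; p = 6
`z, result = z + p, result - z` → z = 29; result = -22
So z = 29

Answer: 29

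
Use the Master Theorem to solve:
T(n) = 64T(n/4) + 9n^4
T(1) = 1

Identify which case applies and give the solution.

a=64, b=4, f(n)=9n^4. log_4(64) = 3. Since c=4 > 3 and the regularity condition holds (64(n/4)^4 = (64/4^4)n^4 with 64/4^4 < 1), Case 3 applies: T(n) = Θ(f(n)) = O(n^4).

Answer: O(n^4) - Case 3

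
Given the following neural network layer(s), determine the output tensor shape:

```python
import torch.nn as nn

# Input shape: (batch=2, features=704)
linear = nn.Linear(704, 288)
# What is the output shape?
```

Input: (2, 704) -> Output: (2, 288)

Answer: (2, 288)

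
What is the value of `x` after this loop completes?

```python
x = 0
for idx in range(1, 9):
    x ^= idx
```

XOR of 1 to 8
`x` takes the values: 0 → 1 → 3 → 0 → 4 → 1 → 7 → 0 → 8

Answer: 8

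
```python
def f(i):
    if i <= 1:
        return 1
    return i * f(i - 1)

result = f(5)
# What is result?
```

f(5) = 5 * 4 * 3 * 2 * 1 = 120

Answer: 120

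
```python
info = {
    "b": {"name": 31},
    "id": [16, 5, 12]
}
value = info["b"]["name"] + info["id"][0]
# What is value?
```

Trace:
`info = { ...` → info = {'b': {'name': 31}, 'id': [16, 5, 12]}
`value = info["b"]["name"] + info["id"][0]` → value = 47
So value = 47

Answer: 47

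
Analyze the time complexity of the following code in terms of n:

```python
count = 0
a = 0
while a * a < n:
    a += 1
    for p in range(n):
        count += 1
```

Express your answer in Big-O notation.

Each loop level contributes: √n × n. Multiplying the contributions gives O(n√n).

Answer: O(n√n)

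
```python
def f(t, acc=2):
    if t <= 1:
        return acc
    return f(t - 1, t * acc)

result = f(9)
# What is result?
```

Accumulator trace (n, acc): (9, 2) -> (8, 18) -> (7, 144) -> (6, 1008) -> (5, 6048) -> (4, 30240) -> (3, 120960) -> (2, 362880) -> (1, 725760) -> return 725760

Answer: 725760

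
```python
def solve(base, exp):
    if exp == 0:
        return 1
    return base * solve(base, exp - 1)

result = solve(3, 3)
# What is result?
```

solve(3, 3) = 3 * 3 * 3 = 27

Answer: 27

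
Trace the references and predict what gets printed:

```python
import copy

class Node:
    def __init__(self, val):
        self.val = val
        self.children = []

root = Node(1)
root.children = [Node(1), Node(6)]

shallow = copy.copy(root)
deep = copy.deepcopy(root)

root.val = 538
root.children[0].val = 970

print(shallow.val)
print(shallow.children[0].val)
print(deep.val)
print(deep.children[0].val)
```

Key concept: deep copy with custom objects.
Step by step:
`root = Node(1)` → root = Node(val=1, children=[])
`root.children = [Node(1), Node(6)]` → root = Node(val=1, children=[Node(val=1, children=[]), Node(val=6, children=[])])
`shallow = copy.copy(root)` → shallow = Node(val=1, children=[Node(val=1, children=[]), Node(val=6, children=[])])
`deep = copy.deepcopy(root)` → deep = Node(val=1, children=[Node(val=1, children=[]), Node(val=6, children=[])])
`root.val = 538` → root = Node(val=538, children=[Node(val=1, children=[]), Node(val=6, children=[])])
`root.children[0].val = 970` → root = Node(val=538, children=[Node(val=970, children=[]), Node(val=6, children=[])]); shallow = Node(val=1, children=[Node(val=970, children=[]), Node(val=6, children=[])])
`print(shallow.val)` → prints 1
`print(shallow.children[0].val)` → prints 970
`print(deep.val)` → prints 1
`print(deep.children[0].val)` → prints 1

Answer:
1
970
1
1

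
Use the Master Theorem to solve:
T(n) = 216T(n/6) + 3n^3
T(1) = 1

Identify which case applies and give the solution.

a=216, b=6, f(n)=3n^3. log_6(216) = 3. Since c=3 = 3, Case 2 applies: T(n) = Θ(n^log_b(a) · log n) = O(n^3 log n).

Answer: O(n^3 log n) - Case 2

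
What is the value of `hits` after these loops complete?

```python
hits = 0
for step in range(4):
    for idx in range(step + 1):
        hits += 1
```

Triangle: 1 + 2 + ... + 4
`hits` takes the values: 0 → 1 → 2 → 3 → 4 → 5 → 6 → 7 → 8 → 9 → 10

Answer: 10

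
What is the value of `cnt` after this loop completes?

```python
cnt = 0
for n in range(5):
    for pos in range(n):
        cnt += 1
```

Triangle number: 0+1+2+...+4
`cnt` takes the values: 0 → 1 → 2 → 3 → 4 → 5 → 6 → 7 → 8 → 9 → 10

Answer: 10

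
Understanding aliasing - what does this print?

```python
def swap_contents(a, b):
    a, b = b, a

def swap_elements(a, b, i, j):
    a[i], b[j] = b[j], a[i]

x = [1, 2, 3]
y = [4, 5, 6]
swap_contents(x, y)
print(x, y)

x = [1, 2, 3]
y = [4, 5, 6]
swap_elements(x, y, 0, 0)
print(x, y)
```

Key concept: parameter rebinding vs mutation.
Step by step:
`x = [1, 2, 3]` → x = [1, 2, 3]
`y = [4, 5, 6]` → y = [4, 5, 6]
`swap_contents(x, y)` → no visible change to tracked variables
`print(x, y)` → prints [1, 2, 3] [4, 5, 6]
`x = [1, 2, 3]` → x = [1, 2, 3]
`y = [4, 5, 6]` → y = [4, 5, 6]
`swap_elements(x, y, 0, 0)` → x = [4, 2, 3]; y = [1, 5, 6]
`print(x, y)` → prints [4, 2, 3] [1, 5, 6]

Answer:
[1, 2, 3] [4, 5, 6]
[4, 2, 3] [1, 5, 6]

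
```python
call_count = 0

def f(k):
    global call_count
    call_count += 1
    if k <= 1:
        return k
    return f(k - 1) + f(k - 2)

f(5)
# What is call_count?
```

Calls(k) = 1 + Calls(k-1) + Calls(k-2); Calls(0)=Calls(1)=1. For k=5 this gives 15.

Answer: 15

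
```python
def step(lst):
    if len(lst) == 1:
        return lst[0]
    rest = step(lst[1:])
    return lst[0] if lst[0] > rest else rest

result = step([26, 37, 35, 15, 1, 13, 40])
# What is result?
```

Recursive max over [26, 37, 35, 15, 1, 13, 40] = 40

Answer: 40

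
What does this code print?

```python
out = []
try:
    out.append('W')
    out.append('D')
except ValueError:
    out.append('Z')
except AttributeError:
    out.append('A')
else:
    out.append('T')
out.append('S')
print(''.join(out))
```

Execution trace: 'W' (try body) → 'D' (try body, no exception) → 'T' (else) → 'S' (after the try/except). Output: WDTS

Answer: WDTS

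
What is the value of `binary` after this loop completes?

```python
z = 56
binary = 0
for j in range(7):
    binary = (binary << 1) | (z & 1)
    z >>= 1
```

Reverse lowest 7 bits of 56
`binary` takes the values: 0 → 1 → 3 → 7 → 14

Answer: 14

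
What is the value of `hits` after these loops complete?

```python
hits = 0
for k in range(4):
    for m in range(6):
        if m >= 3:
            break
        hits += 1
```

Inner breaks at 3, outer runs 4 times
`hits` takes the values: 0 → 1 → 2 → 3 → 4 → 5 → 6 → 7 → 8 → 9 → 10 → 11 → 12

Answer: 12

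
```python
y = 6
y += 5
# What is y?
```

Trace:
`y = 6` → y = 6
`y += 5` → y = 11
So y = 11

Answer: 11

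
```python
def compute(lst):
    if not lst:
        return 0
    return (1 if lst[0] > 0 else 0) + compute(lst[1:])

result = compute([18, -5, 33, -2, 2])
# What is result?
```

Count of positive elements in [18, -5, 33, -2, 2] = 3

Answer: 3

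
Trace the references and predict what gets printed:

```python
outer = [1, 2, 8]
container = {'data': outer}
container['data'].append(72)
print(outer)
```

Key concept: dict holds reference to list.
Step by step:
`outer = [1, 2, 8]` → outer = [1, 2, 8]
`container = {'data': outer}` → container = {'data': [1, 2, 8]}
`container['data'].append(72)` → outer = [1, 2, 8, 72]; container = {'data': [1, 2, 8, 72]}
`print(outer)` → prints [1, 2, 8, 72]

Answer: [1, 2, 8, 72]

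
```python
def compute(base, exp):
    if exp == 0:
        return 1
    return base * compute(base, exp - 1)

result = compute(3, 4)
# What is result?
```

compute(3, 4) = 3 * 3 * 3 * 3 = 81

Answer: 81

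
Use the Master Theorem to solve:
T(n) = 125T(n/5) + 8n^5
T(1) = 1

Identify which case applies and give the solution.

a=125, b=5, f(n)=8n^5. log_5(125) = 3. Since c=5 > 3 and the regularity condition holds (125(n/5)^5 = (125/5^5)n^5 with 125/5^5 < 1), Case 3 applies: T(n) = Θ(f(n)) = O(n^5).

Answer: O(n^5) - Case 3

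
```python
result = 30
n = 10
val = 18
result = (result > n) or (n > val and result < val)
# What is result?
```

Trace:
`result = 30` → result = 30
`n = 10` → n = 10
`val = 18` → val = 18
`result = (result > n) or (n > val and result < val)` → result = True
So result = True

Answer: True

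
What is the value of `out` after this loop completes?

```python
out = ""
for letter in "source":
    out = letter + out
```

Reverse 'source'
`out` takes the values: "" → "s" → "os" → "uos" → "ruos" → "cruos" → "ecruos"

Answer: "ecruos"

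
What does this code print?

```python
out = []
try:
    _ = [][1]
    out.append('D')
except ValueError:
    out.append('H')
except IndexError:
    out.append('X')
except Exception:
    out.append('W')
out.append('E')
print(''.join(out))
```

Execution trace: 'X' (except IndexError) → 'E' (after the try/except). Output: XE

Answer: XE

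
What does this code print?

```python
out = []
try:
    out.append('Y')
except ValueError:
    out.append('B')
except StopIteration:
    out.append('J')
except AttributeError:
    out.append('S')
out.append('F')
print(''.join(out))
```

Execution trace: 'Y' (try body, no exception) → 'F' (after the try/except). Output: YF

Answer: YF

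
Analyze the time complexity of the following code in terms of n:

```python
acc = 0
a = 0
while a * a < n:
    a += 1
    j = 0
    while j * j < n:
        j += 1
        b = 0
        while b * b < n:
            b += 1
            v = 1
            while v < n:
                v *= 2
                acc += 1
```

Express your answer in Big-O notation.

Each loop level contributes: √n × √n × √n × log n. Multiplying the contributions gives O(n√n log n).

Answer: O(n√n log n)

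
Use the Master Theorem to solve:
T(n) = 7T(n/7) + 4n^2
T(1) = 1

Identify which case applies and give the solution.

a=7, b=7, f(n)=4n^2. log_7(7) = 1. Since c=2 > 1 and the regularity condition holds (7(n/7)^2 = (7/7^2)n^2 with 7/7^2 < 1), Case 3 applies: T(n) = Θ(f(n)) = O(n^2).

Answer: O(n^2) - Case 3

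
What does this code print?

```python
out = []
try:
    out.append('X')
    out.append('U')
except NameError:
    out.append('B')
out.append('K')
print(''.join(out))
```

Execution trace: 'X' (try body) → 'U' (try body, no exception) → 'K' (after the try/except). Output: XUK

Answer: XUK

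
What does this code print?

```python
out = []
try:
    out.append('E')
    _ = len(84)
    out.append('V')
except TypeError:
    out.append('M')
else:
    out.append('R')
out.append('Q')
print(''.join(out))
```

Execution trace: 'E' (try body) → 'M' (except TypeError) → 'Q' (after the try/except). Output: EMQ

Answer: EMQ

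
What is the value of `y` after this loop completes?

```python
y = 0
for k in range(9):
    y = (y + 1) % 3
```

Increment mod 3, 9 times = 0
`y` takes the values: 0 → 1 → 2 → 0 → 1 → 2 → 0 → 1 → 2 → 0

Answer: 0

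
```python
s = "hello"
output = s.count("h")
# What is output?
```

Trace:
`s = "hello"` → s = 'hello'
`output = s.count("h")` → output = 1
So output = 1

Answer: 1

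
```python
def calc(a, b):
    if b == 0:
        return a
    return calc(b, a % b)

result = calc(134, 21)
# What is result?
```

calc(134, 21) -> calc(21, 8) -> calc(8, 5) -> calc(5, 3) -> calc(3, 2) -> calc(2, 1) -> calc(1, 0) -> 1

Answer: 1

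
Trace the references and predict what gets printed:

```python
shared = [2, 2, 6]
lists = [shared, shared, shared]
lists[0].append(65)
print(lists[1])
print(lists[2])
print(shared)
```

Key concept: list of same reference.
Step by step:
`shared = [2, 2, 6]` → shared = [2, 2, 6]
`lists = [shared, shared, shared]` → lists = [[2, 2, 6], [2, 2, 6], [2, 2, 6]]
`lists[0].append(65)` → shared = [2, 2, 6, 65]; lists = [[2, 2, 6, 65], [2, 2, 6, 65], [2, 2, 6, 65]]
`print(lists[1])` → prints [2, 2, 6, 65]
`print(lists[2])` → prints [2, 2, 6, 65]
`print(shared)` → prints [2, 2, 6, 65]

Answer:
[2, 2, 6, 65]
[2, 2, 6, 65]
[2, 2, 6, 65]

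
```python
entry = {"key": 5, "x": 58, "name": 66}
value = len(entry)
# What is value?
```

Trace:
`entry = {"key": 5, "x": 58, "name": 66}` → entry = {'key': 5, 'x': 58, 'name': 66}
`value = len(entry)` → value = 3
So value = 3

Answer: 3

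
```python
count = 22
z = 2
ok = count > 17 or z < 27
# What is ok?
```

Trace:
`count = 22` → count = 22
`z = 2` → z = 2
`ok = count > 17 or z < 27` → ok = True
So ok = True

Answer: True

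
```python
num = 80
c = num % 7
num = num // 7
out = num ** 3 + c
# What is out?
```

Trace:
`num = 80` → num = 80
`c = num % 7` → c = 3
`num = num // 7` → num = 11
`out = num ** 3 + c` → out = 1334
So out = 1334

Answer: 1334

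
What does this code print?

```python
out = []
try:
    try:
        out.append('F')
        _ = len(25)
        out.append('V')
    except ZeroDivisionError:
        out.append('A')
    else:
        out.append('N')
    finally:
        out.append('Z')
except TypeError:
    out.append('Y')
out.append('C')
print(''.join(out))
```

Execution trace: 'F' (try body) → 'Z' (finally) → 'Y' (outer except TypeError) → 'C' (after the try/except). Output: FZYC

Answer: FZYC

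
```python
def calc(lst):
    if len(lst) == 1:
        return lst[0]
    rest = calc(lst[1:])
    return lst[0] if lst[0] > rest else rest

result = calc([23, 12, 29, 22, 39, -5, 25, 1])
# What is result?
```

Recursive max over [23, 12, 29, 22, 39, -5, 25, 1] = 39

Answer: 39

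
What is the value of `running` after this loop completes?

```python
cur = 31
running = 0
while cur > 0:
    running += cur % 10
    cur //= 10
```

Sum digits of 31
`running` takes the values: 0 → 1 → 4

Answer: 4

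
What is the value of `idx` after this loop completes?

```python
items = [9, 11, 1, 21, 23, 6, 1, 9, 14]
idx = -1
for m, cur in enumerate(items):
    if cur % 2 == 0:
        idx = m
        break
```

First even number index in [9, 11, 1, 21, 23, 6, 1, 9, 14]
`idx` takes the values: -1 → 5

Answer: 5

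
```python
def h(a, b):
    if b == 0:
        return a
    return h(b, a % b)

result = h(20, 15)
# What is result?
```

h(20, 15) -> h(15, 5) -> h(5, 0) -> 5

Answer: 5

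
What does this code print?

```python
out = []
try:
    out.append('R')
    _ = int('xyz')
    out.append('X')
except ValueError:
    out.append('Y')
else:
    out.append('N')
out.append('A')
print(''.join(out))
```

Execution trace: 'R' (try body) → 'Y' (except ValueError) → 'A' (after the try/except). Output: RYA

Answer: RYA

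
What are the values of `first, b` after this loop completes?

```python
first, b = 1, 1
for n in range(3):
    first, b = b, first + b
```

Fibonacci: after 3 iterations
`first, b` takes the values: (1, 1) → (1, 2) → (2, 3) → (3, 5)

Answer: 3, 5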